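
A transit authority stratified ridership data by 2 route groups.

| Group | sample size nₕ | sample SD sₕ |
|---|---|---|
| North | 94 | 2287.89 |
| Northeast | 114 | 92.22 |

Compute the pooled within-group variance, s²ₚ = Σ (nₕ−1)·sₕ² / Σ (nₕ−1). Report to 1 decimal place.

2367786.4

North: (94−1)·2287.89² = 93·5234440.6521 = 486802980.6453
Northeast: (114−1)·92.22² = 113·8504.5284 = 961011.7092
Numerator = 487763992.3545; denominator = Σ(nₕ−1) = 206.
s²ₚ = 487763992.3545/206 = 2367786.371... → 2367786.4.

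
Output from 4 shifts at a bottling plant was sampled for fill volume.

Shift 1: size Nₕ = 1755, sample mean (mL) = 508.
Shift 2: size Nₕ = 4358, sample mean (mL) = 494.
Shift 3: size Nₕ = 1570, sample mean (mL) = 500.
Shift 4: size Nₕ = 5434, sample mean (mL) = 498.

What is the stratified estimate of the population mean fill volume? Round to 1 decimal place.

498.2

N = 13117; weights Wₕ = Nₕ/N = (0.1338, 0.3322, 0.1197, 0.4143).
x̄_st = Σ Wₕ·x̄ₕ = 0.1338·508 + 0.3322·494 + 0.1197·500 + 0.4143·498 ≈ 498.248...
→ 498.2.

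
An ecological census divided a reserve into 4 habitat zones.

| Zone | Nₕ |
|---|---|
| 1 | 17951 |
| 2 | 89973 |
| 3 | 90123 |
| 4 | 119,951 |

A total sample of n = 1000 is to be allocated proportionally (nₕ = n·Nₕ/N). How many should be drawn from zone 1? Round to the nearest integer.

56

N = 17951 + 89973 + 90123 + 119951 = 317998.
n_1 = 1000·17951/317998 = 56.450... → 56.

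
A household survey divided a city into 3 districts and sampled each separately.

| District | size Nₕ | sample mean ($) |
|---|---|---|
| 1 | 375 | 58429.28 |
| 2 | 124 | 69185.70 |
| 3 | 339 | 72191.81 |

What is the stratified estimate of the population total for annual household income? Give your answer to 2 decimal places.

1: 375·58429.28 = 21910980
2: 124·69185.70 = 8579026.8
3: 339·72191.81 = 24473023.59
τ̂ = Σ Nₕx̄ₕ = 54963030.39.

54963030.39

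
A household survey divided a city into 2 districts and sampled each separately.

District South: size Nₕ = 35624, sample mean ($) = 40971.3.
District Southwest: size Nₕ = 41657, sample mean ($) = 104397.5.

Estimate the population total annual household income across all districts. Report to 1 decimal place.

South: 35624·40971.3 = 1459561591.2
Southwest: 41657·104397.5 = 4348886657.5
τ̂ = Σ Nₕx̄ₕ = 5808448248.7.

5808448248.7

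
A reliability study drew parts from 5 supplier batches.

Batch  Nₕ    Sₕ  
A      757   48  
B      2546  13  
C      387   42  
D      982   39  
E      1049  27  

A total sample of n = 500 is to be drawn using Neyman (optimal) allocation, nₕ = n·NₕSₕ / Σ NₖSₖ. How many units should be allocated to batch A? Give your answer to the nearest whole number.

119

A: NₕSₕ = 757·48 = 36336
B: NₕSₕ = 2546·13 = 33098
C: NₕSₕ = 387·42 = 16254
D: NₕSₕ = 982·39 = 38298
E: NₕSₕ = 1049·27 = 28323
Σ NₕSₕ = 152309.
n_A = 500·36336/152309 = 119.284... → 119.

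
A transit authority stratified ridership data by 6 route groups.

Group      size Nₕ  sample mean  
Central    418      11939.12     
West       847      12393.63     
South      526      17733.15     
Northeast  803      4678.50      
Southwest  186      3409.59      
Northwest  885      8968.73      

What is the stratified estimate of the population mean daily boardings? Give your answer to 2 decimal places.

x̄_st = (Σ Nₕx̄ₕ) / (Σ Nₕ) = (418·11939.12 + 847·12393.63 + 526·17733.15 + 803·4678.50 + 186·3409.59 + 885·8968.73) / 3665
= 37143938.96 / 3665 = 10134.7719... → 10134.77.

10134.77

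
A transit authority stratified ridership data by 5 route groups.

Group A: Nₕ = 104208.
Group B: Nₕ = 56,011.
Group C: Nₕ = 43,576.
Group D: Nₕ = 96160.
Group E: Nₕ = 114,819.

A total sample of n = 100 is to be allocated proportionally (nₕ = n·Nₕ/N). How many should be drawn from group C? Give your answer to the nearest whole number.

N = 104208 + 56011 + 43576 + 96160 + 114819 = 414774.
n_C = 100·43576/414774 = 10.506... → 11.

11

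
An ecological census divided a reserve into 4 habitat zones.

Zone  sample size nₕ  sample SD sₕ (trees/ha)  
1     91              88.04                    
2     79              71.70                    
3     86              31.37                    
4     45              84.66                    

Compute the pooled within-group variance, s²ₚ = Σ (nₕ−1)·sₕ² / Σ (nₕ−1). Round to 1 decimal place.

5042.4

1: (91−1)·88.04² = 90·7751.0416 = 697593.744
2: (79−1)·71.70² = 78·5140.89 = 400989.42
3: (86−1)·31.37² = 85·984.0769 = 83646.5365
4: (45−1)·84.66² = 44·7167.3156 = 315361.8864
Numerator = 1497591.5869; denominator = Σ(nₕ−1) = 297.
s²ₚ = 1497591.5869/297 = 5042.396... → 5042.4.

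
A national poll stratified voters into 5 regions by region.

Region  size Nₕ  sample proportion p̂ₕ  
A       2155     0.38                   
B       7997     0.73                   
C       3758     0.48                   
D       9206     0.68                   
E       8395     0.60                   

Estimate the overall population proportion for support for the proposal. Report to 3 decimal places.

Wₕ = Nₕ/N with N = 31511: 0.0684, 0.2538, 0.1193, 0.2922, 0.2664.
p̂_st = 0.0684·0.38 + 0.2538·0.73 + 0.1193·0.48 + 0.2922·0.68 + 0.2664·0.60 ≈ 0.62701... → 0.627.

0.627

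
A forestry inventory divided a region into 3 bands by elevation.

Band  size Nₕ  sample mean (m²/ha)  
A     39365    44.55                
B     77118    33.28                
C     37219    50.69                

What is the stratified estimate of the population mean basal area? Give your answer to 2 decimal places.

N = 39365 + 77118 + 37219 = 153702.
Weight each subgroup mean by Nₕ/N and sum.
Σ Nₕx̄ₕ = 39365·44.55 + 77118·33.28 + 37219·50.69 = 1753710.75 + 2566487.04 + 1886631.11 = 6206828.9.
Divide by N: 6206828.9 / 153702 = 40.3822... → 40.38.

40.38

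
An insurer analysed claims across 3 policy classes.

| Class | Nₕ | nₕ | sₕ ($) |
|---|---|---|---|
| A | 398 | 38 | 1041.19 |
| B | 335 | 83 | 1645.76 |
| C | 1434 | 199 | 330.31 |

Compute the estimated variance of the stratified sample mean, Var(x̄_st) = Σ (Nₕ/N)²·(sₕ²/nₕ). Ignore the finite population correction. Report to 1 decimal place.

N = 2167; Wₕ = Nₕ/N.
class A: (398/2167)²·1041.19²/38 = 962.3315
class B: (335/2167)²·1645.76²/83 = 779.8781
class C: (1434/2167)²·330.31²/199 = 240.0882
Sum = 1982.2978 → 1982.3.

1982.3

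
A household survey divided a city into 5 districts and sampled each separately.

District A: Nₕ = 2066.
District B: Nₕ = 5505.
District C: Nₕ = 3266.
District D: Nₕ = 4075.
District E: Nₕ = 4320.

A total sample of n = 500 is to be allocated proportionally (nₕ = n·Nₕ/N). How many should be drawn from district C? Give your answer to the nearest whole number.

Share of district C = 3266/19232 = 0.16982.
Allocate 500 × 0.16982 = 84.911... → 85.

85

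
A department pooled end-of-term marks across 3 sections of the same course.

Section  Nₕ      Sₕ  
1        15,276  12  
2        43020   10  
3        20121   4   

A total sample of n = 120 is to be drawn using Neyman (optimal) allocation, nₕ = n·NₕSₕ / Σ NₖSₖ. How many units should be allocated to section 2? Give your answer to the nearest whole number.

74

Σ NₕSₕ = 15276·12 + 43020·10 + 20121·4 = 693996.
Share for 2: 430200/693996 = 0.61989.
n_2 = 120 × 0.61989 = 74.387... → 74.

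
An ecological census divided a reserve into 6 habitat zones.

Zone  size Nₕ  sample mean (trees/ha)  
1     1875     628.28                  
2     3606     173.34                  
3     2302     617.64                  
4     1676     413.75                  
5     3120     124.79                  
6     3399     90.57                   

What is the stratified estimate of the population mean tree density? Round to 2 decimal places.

x̄_st = (Σ Nₕx̄ₕ) / (Σ Nₕ) = (1875·628.28 + 3606·173.34 + 2302·617.64 + 1676·413.75 + 3120·124.79 + 3399·90.57) / 15978
= 4615533.55 / 15978 = 288.8680... → 288.87.

288.87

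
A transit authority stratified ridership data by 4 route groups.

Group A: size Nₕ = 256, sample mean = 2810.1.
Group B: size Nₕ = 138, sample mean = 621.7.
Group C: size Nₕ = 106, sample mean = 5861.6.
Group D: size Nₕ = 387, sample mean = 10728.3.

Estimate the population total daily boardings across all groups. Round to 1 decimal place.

Estimate total by summing Nₕ·x̄ₕ over strata.
256·2810.1 + 138·621.7 + 106·5861.6 + 387·10728.3 = 719385.6 + 85794.6 + 621329.6 + 4151852.1 = 5578361.9.

5578361.9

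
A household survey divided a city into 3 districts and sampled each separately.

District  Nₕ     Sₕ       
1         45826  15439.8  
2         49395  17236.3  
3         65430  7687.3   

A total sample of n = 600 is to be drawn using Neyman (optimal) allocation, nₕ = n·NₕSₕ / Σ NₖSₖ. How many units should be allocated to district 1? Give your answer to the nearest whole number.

1: NₕSₕ = 45826·15439.8 = 707544274.8
2: NₕSₕ = 49395·17236.3 = 851387038.5
3: NₕSₕ = 65430·7687.3 = 502980039
Σ NₕSₕ = 2061911352.3.
n_1 = 600·707544274.8/2061911352.3 = 205.890... → 206.

206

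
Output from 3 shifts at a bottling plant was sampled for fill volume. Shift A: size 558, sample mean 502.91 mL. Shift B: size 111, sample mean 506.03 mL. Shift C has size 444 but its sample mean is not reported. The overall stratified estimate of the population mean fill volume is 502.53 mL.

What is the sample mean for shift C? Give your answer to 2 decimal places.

501.18

N = 558 + 111 + 444 = 1113.
Overall total = μ·N = 502.53·1113 = 559315.89.
Subtract the known strata: 558·502.91 + 111·506.03 = 336793.11.
Remaining total for shift C: 559315.89 − 336793.11 = 222522.78.
Divide by its size: 222522.78 / 444 = 501.1774... → 501.18.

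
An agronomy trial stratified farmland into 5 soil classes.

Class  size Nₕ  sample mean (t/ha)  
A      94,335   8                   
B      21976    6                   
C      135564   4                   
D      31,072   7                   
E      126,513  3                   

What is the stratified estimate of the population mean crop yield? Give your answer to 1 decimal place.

x̄_st = (Σ Nₕx̄ₕ) / (Σ Nₕ) = (94335·8 + 21976·6 + 135564·4 + 31072·7 + 126513·3) / 409460
= 2025835 / 409460 = 4.948... → 4.9.

4.9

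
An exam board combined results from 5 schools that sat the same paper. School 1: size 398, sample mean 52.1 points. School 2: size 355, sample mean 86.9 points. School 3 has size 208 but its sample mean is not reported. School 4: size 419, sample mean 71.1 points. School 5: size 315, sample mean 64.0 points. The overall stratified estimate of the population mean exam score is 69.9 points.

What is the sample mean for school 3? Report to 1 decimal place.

Σ Nₕx̄ₕ = N·μ, so 208·x̄_3 = 1695·69.9 − (398·52.1 + 355·86.9 + 419·71.1 + 315·64.0).
= 118480.5 − 101536.2 = 16944.3.
x̄_3 = 16944.3 / 208 = 81.463... → 81.5.

81.5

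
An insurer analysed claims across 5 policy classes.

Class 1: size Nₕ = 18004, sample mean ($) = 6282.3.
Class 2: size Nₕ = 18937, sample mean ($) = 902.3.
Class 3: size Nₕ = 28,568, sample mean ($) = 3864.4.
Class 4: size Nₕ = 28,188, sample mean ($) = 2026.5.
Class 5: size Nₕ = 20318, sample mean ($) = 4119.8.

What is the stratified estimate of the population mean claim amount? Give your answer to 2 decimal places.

3345.35

N = 18004 + 18937 + 28568 + 28188 + 20318 = 114015.
Weight each subgroup mean by Nₕ/N and sum.
Σ Nₕx̄ₕ = 18004·6282.3 + 18937·902.3 + 28568·3864.4 + 28188·2026.5 + 20318·4119.8 = 113106529.2 + 17086855.1 + 110398179.2 + 57122982 + 83706096.4 = 381420641.9.
Divide by N: 381420641.9 / 114015 = 3345.3549... → 3345.35.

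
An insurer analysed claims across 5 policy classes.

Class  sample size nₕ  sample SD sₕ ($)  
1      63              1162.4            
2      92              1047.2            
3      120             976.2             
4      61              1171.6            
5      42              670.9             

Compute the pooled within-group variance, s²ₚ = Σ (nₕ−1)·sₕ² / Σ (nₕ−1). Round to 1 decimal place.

1: (63−1)·1162.4² = 62·1351173.76 = 83772773.12
2: (92−1)·1047.2² = 91·1096627.84 = 99793133.44
3: (120−1)·976.2² = 119·952966.44 = 113403006.36
4: (61−1)·1171.6² = 60·1372646.56 = 82358793.6
5: (42−1)·670.9² = 41·450106.81 = 18454379.21
Numerator = 397782085.73; denominator = Σ(nₕ−1) = 373.
s²ₚ = 397782085.73/373 = 1066439.908... → 1066439.9.

1066439.9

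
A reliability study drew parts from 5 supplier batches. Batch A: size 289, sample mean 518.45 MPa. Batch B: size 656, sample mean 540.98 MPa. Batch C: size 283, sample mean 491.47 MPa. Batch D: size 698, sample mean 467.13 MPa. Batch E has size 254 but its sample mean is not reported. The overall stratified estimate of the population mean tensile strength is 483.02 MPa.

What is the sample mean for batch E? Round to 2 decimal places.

Σ Nₕx̄ₕ = N·μ, so 254·x̄_E = 2180·483.02 − (289·518.45 + 656·540.98 + 283·491.47 + 698·467.13).
= 1052983.6 − 969857.68 = 83125.92.
x̄_E = 83125.92 / 254 = 327.2674... → 327.27.

327.27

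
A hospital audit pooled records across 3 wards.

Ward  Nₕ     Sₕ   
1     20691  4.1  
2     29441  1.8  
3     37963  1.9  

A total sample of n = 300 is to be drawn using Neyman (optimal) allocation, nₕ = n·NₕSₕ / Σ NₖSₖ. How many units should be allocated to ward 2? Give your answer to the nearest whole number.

76

1: NₕSₕ = 20691·4.1 = 84833.1
2: NₕSₕ = 29441·1.8 = 52993.8
3: NₕSₕ = 37963·1.9 = 72129.7
Σ NₕSₕ = 209956.6.
n_2 = 300·52993.8/209956.6 = 75.721... → 76.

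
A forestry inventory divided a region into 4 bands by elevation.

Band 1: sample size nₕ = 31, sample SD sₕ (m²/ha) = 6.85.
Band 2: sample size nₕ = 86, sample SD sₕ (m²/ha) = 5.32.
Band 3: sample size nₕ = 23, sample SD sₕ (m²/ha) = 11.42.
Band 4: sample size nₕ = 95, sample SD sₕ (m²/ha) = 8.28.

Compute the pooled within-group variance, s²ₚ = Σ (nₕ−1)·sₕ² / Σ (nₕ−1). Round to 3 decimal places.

1: (31−1)·6.85² = 30·46.9225 = 1407.675
2: (86−1)·5.32² = 85·28.3024 = 2405.704
3: (23−1)·11.42² = 22·130.4164 = 2869.1608
4: (95−1)·8.28² = 94·68.5584 = 6444.4896
Numerator = 13127.0294; denominator = Σ(nₕ−1) = 231.
s²ₚ = 13127.0294/231 = 56.82697... → 56.827.

56.827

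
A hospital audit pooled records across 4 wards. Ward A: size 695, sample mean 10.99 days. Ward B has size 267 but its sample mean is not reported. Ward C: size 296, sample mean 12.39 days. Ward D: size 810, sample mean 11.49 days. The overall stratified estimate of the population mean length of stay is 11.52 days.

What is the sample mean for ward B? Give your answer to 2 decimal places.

N = 695 + 267 + 296 + 810 = 2068.
Overall total = μ·N = 11.52·2068 = 23823.36.
Subtract the known strata: 695·10.99 + 296·12.39 + 810·11.49 = 20612.39.
Remaining total for ward B: 23823.36 − 20612.39 = 3210.97.
Divide by its size: 3210.97 / 267 = 12.0261... → 12.03.

12.03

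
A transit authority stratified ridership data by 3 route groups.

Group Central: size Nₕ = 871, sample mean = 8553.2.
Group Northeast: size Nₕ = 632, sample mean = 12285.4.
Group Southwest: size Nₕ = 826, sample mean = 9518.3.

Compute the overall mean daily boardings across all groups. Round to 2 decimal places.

x̄_st = (Σ Nₕx̄ₕ) / (Σ Nₕ) = (871·8553.2 + 632·12285.4 + 826·9518.3) / 2329
= 23076325.8 / 2329 = 9908.2550... → 9908.25.

9908.25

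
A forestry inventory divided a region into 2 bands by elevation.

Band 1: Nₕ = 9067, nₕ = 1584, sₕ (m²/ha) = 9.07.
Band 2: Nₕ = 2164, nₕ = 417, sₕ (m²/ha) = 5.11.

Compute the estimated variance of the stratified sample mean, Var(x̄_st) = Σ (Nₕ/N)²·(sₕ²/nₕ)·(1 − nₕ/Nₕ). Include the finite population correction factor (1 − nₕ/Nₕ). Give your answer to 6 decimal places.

N = 11231; Wₕ = Nₕ/N.
band 1: (9067/11231)²·9.07²/1584·(1 − 1584/9067) = 0.027935851
band 2: (2164/11231)²·5.11²/417·(1 − 417/2164) = 0.001876805
Sum = 0.029812655 → 0.029813.

0.029813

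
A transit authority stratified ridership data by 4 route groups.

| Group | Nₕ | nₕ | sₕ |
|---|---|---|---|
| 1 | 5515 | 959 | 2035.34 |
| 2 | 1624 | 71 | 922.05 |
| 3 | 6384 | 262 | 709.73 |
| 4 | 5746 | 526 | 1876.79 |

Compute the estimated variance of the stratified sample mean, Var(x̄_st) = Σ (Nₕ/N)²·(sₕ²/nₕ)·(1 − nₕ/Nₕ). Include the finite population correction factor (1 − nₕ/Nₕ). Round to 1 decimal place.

1117.0

N = 19269; Wₕ = Nₕ/N.
group 1: (5515/19269)²·2035.34²/959·(1 − 959/5515) = 292.3252
group 2: (1624/19269)²·922.05²/71·(1 − 71/1624) = 81.3373
group 3: (6384/19269)²·709.73²/262·(1 − 262/6384) = 202.3731
group 4: (5746/19269)²·1876.79²/526·(1 − 526/5746) = 540.9578
Sum = 1116.9934 → 1117.0.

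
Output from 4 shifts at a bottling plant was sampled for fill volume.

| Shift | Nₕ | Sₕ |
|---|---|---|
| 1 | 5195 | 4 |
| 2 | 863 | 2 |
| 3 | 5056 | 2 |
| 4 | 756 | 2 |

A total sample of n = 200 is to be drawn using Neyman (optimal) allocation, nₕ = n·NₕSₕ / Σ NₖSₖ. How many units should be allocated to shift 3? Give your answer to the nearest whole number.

59

Σ NₕSₕ = 5195·4 + 863·2 + 5056·2 + 756·2 = 34130.
Share for 3: 10112/34130 = 0.29628.
n_3 = 200 × 0.29628 = 59.256... → 59.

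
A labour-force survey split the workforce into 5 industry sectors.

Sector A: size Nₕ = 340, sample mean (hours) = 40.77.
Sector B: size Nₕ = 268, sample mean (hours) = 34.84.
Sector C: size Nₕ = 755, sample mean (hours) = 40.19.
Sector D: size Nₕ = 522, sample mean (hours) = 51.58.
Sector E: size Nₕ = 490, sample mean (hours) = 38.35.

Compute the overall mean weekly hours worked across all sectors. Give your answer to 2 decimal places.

N = 2375; weights Wₕ = Nₕ/N = (0.1432, 0.1128, 0.3179, 0.2198, 0.2063).
x̄_st = Σ Wₕ·x̄ₕ = 0.1432·40.77 + 0.1128·34.84 + 0.3179·40.19 + 0.2198·51.58 + 0.2063·38.35 ≈ 41.7931...
→ 41.79.

41.79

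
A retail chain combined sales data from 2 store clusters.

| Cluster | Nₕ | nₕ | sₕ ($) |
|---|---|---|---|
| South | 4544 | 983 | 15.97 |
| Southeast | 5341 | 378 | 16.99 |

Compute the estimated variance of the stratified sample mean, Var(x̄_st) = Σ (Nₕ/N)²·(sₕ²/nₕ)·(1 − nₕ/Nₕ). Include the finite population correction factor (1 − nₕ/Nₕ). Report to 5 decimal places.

0.25013

N = 9885; Wₕ = Nₕ/N.
cluster South: (4544/9885)²·15.97²/983·(1 − 983/4544) = 0.04296485
cluster Southeast: (5341/9885)²·16.99²/378·(1 − 378/5341) = 0.20716122
Sum = 0.25012607 → 0.25013.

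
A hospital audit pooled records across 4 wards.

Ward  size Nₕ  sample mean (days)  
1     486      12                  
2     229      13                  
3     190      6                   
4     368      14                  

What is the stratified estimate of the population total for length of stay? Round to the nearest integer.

1: 486·12 = 5832
2: 229·13 = 2977
3: 190·6 = 1140
4: 368·14 = 5152
τ̂ = Σ Nₕx̄ₕ = 15101.

15101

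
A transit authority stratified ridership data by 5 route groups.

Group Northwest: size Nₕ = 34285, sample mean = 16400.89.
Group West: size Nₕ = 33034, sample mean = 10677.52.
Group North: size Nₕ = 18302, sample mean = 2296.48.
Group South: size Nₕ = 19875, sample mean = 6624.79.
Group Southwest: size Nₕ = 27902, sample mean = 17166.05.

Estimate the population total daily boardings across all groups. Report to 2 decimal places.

1567690714.64

Population total = Σ Nₕ·x̄ₕ (each stratum's size times its mean).
34285·16400.89 + 33034·10677.52 + 18302·2296.48 + 19875·6624.79 + 27902·17166.05 = 562304513.65 + 352721195.68 + 42030176.96 + 131667701.25 + 478967127.1 = 1567690714.64.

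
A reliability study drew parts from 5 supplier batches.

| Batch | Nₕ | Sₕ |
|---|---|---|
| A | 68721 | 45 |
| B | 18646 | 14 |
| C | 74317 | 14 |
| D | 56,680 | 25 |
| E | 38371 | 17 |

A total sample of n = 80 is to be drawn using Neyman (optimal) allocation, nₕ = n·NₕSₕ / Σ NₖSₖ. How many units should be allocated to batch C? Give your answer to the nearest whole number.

A: NₕSₕ = 68721·45 = 3092445
B: NₕSₕ = 18646·14 = 261044
C: NₕSₕ = 74317·14 = 1040438
D: NₕSₕ = 56680·25 = 1417000
E: NₕSₕ = 38371·17 = 652307
Σ NₕSₕ = 6463234.
n_C = 80·1040438/6463234 = 12.878... → 13.

13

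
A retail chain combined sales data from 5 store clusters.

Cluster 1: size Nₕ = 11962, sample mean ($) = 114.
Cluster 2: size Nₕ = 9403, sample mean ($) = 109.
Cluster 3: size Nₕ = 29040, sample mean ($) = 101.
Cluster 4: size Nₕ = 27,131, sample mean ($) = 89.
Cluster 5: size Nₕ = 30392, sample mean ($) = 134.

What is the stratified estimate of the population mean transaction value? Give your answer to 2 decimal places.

109.41

N = 11962 + 9403 + 29040 + 27131 + 30392 = 107928.
Overall mean = Σ (Nₕ/N)·x̄ₕ — weight by population share, not a simple average.
Σ Nₕx̄ₕ = 11962·114 + 9403·109 + 29040·101 + 27131·89 + 30392·134 = 1363668 + 1024927 + 2933040 + 2414659 + 4072528 = 11808822.
Divide by N: 11808822 / 107928 = 109.4139... → 109.41.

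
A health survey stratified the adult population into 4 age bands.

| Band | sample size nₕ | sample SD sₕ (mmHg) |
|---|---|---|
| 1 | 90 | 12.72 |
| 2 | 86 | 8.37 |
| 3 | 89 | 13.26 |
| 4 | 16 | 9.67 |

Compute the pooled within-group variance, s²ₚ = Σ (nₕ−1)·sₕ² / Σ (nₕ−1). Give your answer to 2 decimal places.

Degrees of freedom: 89 + 85 + 88 + 15 = 277.
Σ(nₕ−1)sₕ² = 89·161.7984 + 85·70.0569 + 88·175.8276 + 15·93.5089 = 37230.3564.
s²ₚ = 37230.3564 / 277 = 134.4056... → 134.41.

134.41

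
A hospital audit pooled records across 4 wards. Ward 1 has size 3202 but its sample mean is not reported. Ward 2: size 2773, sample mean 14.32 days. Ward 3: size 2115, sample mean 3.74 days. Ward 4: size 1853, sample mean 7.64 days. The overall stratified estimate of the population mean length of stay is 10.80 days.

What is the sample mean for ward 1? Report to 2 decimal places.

N = 3202 + 2773 + 2115 + 1853 = 9943.
Overall total = μ·N = 10.80·9943 = 107384.4.
Subtract the known strata: 2773·14.32 + 2115·3.74 + 1853·7.64 = 61776.38.
Remaining total for ward 1: 107384.4 − 61776.38 = 45608.02.
Divide by its size: 45608.02 / 3202 = 14.2436... → 14.24.

14.24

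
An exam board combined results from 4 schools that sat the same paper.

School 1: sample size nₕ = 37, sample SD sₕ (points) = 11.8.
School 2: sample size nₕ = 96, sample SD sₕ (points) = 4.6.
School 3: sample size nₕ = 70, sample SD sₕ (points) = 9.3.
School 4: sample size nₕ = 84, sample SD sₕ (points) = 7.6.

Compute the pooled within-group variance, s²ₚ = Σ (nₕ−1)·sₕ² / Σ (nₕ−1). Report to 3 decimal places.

62.844

Degrees of freedom: 36 + 95 + 69 + 83 = 283.
Σ(nₕ−1)sₕ² = 36·139.24 + 95·21.16 + 69·86.49 + 83·57.76 = 17784.73.
s²ₚ = 17784.73 / 283 = 62.84357... → 62.844.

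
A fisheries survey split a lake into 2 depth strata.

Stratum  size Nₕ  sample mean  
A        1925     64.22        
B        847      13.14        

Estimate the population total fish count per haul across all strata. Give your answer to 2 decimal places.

134753.08

A: 1925·64.22 = 123623.5
B: 847·13.14 = 11129.58
τ̂ = Σ Nₕx̄ₕ = 134753.08.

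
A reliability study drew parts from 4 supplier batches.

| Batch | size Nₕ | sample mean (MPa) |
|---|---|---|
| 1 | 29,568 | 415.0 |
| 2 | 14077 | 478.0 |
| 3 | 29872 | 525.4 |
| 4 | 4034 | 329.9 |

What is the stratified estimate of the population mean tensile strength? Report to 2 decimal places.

464.53

x̄_st = (Σ Nₕx̄ₕ) / (Σ Nₕ) = (29568·415.0 + 14077·478.0 + 29872·525.4 + 4034·329.9) / 77551
= 36025091.4 / 77551 = 464.5342... → 464.53.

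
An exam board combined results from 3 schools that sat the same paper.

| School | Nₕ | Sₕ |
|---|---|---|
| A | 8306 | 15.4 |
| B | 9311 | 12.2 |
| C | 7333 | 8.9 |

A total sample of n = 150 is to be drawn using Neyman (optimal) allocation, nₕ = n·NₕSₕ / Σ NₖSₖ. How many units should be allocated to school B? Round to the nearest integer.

A: NₕSₕ = 8306·15.4 = 127912.4
B: NₕSₕ = 9311·12.2 = 113594.2
C: NₕSₕ = 7333·8.9 = 65263.7
Σ NₕSₕ = 306770.3.
n_B = 150·113594.2/306770.3 = 55.544... → 56.

56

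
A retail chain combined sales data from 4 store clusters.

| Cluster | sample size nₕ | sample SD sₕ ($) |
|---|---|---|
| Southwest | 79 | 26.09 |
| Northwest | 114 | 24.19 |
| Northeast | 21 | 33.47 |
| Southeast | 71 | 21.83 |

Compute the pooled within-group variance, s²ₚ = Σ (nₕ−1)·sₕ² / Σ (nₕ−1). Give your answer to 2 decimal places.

622.70

Southwest: (79−1)·26.09² = 78·680.6881 = 53093.6718
Northwest: (114−1)·24.19² = 113·585.1561 = 66122.6393
Northeast: (21−1)·33.47² = 20·1120.2409 = 22404.818
Southeast: (71−1)·21.83² = 70·476.5489 = 33358.423
Numerator = 174979.5521; denominator = Σ(nₕ−1) = 281.
s²ₚ = 174979.5521/281 = 622.7030... → 622.70.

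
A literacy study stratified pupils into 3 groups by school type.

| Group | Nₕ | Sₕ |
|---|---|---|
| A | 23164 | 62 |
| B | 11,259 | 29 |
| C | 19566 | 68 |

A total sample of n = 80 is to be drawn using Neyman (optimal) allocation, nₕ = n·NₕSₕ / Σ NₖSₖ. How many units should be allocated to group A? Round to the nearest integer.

Σ NₕSₕ = 23164·62 + 11259·29 + 19566·68 = 3093167.
Share for A: 1436168/3093167 = 0.46430.
n_A = 80 × 0.46430 = 37.144... → 37.

37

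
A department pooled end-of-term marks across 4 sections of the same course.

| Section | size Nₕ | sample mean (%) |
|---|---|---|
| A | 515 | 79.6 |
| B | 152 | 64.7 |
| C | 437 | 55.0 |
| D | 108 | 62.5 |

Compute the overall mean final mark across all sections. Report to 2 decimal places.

67.34

N = 515 + 152 + 437 + 108 = 1212.
Overall mean = Σ (Nₕ/N)·x̄ₕ — weight by population share, not a simple average.
Σ Nₕx̄ₕ = 515·79.6 + 152·64.7 + 437·55.0 + 108·62.5 = 40994 + 9834.4 + 24035 + 6750 = 81613.4.
Divide by N: 81613.4 / 1212 = 67.3378... → 67.34.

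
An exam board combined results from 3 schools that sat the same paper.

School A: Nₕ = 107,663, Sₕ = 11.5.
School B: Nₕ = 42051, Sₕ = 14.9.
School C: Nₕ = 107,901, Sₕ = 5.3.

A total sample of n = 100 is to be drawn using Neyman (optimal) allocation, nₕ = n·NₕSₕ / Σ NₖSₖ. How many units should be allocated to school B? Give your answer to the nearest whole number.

A: NₕSₕ = 107663·11.5 = 1238124.5
B: NₕSₕ = 42051·14.9 = 626559.9
C: NₕSₕ = 107901·5.3 = 571875.3
Σ NₕSₕ = 2436559.7.
n_B = 100·626559.9/2436559.7 = 25.715... → 26.

26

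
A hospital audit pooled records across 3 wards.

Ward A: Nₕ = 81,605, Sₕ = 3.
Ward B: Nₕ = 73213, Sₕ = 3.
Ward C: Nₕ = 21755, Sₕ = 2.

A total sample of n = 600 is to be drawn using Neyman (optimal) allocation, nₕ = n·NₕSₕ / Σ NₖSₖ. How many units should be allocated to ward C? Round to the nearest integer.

Σ NₕSₕ = 81605·3 + 73213·3 + 21755·2 = 507964.
Share for C: 43510/507964 = 0.08566.
n_C = 600 × 0.08566 = 51.393... → 51.

51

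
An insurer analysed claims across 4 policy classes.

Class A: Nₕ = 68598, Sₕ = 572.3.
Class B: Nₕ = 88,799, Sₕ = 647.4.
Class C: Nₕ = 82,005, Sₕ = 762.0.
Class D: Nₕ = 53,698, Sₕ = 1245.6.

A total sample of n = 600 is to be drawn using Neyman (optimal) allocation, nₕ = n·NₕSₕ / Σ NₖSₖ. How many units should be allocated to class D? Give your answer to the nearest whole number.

A: NₕSₕ = 68598·572.3 = 39258635.4
B: NₕSₕ = 88799·647.4 = 57488472.6
C: NₕSₕ = 82005·762.0 = 62487810
D: NₕSₕ = 53698·1245.6 = 66886228.8
Σ NₕSₕ = 226121146.8.
n_D = 600·66886228.8/226121146.8 = 177.479... → 177.

177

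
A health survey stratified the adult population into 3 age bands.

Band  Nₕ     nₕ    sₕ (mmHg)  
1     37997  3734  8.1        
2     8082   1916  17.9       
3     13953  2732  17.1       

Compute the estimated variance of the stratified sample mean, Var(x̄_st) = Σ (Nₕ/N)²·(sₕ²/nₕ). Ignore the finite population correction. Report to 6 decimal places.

0.015852

N = 60032; Wₕ = Nₕ/N.
band 1: (37997/60032)²·8.1²/3734 = 0.007039288
band 2: (8082/60032)²·17.9²/1916 = 0.003030977
band 3: (13953/60032)²·17.1²/2732 = 0.005782040
Sum = 0.015852305 → 0.015852.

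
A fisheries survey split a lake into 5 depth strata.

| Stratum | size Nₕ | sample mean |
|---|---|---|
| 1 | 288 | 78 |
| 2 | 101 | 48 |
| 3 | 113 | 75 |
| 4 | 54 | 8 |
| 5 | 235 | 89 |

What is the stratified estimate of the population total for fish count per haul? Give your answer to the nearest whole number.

1: 288·78 = 22464
2: 101·48 = 4848
3: 113·75 = 8475
4: 54·8 = 432
5: 235·89 = 20915
τ̂ = Σ Nₕx̄ₕ = 57134.

57134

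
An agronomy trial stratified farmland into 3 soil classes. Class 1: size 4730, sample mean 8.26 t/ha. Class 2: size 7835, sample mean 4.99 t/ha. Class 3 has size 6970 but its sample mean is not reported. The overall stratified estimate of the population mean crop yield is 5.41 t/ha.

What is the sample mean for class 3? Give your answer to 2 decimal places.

N = 4730 + 7835 + 6970 = 19535.
Overall total = μ·N = 5.41·19535 = 105684.35.
Subtract the known strata: 4730·8.26 + 7835·4.99 = 78166.45.
Remaining total for class 3: 105684.35 − 78166.45 = 27517.9.
Divide by its size: 27517.9 / 6970 = 3.9480... → 3.95.

3.95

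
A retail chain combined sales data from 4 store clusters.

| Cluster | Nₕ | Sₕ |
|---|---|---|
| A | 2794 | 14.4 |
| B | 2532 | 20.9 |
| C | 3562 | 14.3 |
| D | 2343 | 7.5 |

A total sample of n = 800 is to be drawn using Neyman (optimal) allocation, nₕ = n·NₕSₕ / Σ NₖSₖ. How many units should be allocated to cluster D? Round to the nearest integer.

Σ NₕSₕ = 2794·14.4 + 2532·20.9 + 3562·14.3 + 2343·7.5 = 161661.5.
Share for D: 17572.5/161661.5 = 0.10870.
n_D = 800 × 0.10870 = 86.959... → 87.

87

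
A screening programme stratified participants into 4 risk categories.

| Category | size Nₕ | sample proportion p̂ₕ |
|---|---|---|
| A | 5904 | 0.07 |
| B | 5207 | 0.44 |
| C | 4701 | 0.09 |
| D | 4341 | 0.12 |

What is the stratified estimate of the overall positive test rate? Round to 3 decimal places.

0.181

Wₕ = Nₕ/N with N = 20153: 0.2930, 0.2584, 0.2333, 0.2154.
p̂_st = 0.2930·0.07 + 0.2584·0.44 + 0.2333·0.09 + 0.2154·0.12 ≈ 0.18103... → 0.181.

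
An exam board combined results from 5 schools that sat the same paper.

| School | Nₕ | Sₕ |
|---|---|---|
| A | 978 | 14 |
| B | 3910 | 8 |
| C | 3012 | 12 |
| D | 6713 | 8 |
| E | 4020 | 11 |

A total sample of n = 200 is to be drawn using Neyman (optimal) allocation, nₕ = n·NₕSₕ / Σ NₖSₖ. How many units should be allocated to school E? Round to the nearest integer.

49

Σ NₕSₕ = 978·14 + 3910·8 + 3012·12 + 6713·8 + 4020·11 = 179040.
Share for E: 44220/179040 = 0.24698.
n_E = 200 × 0.24698 = 49.397... → 49.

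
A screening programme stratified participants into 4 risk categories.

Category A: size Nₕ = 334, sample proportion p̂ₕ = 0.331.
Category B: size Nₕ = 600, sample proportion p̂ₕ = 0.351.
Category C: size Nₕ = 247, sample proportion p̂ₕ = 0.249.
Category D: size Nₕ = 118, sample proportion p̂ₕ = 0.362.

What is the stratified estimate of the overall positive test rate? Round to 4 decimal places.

Wₕ = Nₕ/N with N = 1299: 0.2571, 0.4619, 0.1901, 0.0908.
p̂_st = 0.2571·0.331 + 0.4619·0.351 + 0.1901·0.249 + 0.0908·0.362 ≈ 0.327462... → 0.3275.

0.3275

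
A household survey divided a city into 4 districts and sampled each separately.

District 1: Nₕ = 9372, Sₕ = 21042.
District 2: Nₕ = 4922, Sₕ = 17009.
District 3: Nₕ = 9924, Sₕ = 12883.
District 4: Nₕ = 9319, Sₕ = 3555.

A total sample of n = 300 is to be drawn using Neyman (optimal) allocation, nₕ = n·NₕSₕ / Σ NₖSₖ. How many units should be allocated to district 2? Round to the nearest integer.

1: NₕSₕ = 9372·21042 = 197205624
2: NₕSₕ = 4922·17009 = 83718298
3: NₕSₕ = 9924·12883 = 127850892
4: NₕSₕ = 9319·3555 = 33129045
Σ NₕSₕ = 441903859.
n_2 = 300·83718298/441903859 = 56.835... → 57.

57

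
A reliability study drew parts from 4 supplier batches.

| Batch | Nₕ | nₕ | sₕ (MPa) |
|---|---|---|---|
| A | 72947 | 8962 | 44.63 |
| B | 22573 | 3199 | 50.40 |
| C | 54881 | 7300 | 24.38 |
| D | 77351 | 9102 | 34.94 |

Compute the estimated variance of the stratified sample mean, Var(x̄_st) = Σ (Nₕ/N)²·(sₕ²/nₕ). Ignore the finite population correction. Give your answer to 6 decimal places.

N = 227752. Term for each stratum: Wₕ²sₕ²/nₕ.
Var(x̄_st) = 0.022800234 + 0.007800115 + 0.004727855 + 0.015470931 = 0.050799135 → 0.050799.

0.050799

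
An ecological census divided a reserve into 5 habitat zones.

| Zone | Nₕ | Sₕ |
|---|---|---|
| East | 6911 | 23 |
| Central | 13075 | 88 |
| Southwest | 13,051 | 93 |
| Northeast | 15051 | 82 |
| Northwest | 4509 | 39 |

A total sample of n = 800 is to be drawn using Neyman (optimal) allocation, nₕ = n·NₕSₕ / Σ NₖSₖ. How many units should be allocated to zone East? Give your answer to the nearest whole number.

Σ NₕSₕ = 6911·23 + 13075·88 + 13051·93 + 15051·82 + 4509·39 = 3933329.
Share for East: 158953/3933329 = 0.04041.
n_East = 800 × 0.04041 = 32.329... → 32.

32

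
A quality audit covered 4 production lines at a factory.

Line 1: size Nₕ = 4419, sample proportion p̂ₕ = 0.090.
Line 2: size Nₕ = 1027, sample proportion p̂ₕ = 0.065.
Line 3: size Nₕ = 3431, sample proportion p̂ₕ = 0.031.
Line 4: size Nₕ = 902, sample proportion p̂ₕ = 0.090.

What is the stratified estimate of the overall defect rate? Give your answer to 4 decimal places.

0.0667

N = 4419 + 1027 + 3431 + 902 = 9779.
Overall proportion = Σ (Nₕ/N)·p̂ₕ.
Σ Nₕp̂ₕ = 397.71 + 66.755 + 106.361 + 81.18 = 652.006.
652.006 / 9779 = 0.066674... → 0.0667.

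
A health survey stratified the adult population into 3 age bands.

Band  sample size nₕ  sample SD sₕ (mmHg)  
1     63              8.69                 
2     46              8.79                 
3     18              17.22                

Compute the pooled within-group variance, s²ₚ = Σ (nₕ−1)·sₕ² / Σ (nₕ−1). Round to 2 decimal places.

Degrees of freedom: 62 + 45 + 17 = 124.
Σ(nₕ−1)sₕ² = 62·75.5161 + 45·77.2641 + 17·296.5284 = 13199.8655.
s²ₚ = 13199.8655 / 124 = 106.4505... → 106.45.

106.45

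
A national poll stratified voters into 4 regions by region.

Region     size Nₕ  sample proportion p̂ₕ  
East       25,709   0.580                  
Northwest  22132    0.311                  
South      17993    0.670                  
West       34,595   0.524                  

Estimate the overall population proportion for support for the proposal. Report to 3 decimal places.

0.518

N = 25709 + 22132 + 17993 + 34595 = 100429.
Overall proportion = Σ (Nₕ/N)·p̂ₕ.
Σ Nₕp̂ₕ = 14911.22 + 6883.052 + 12055.31 + 18127.78 = 51977.362.
51977.362 / 100429 = 0.51755... → 0.518.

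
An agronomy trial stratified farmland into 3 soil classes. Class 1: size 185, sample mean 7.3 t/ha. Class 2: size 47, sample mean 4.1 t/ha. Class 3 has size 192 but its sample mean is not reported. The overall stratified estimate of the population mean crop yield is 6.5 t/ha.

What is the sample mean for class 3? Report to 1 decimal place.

6.3

N = 185 + 47 + 192 = 424.
Overall total = μ·N = 6.5·424 = 2756.
Subtract the known strata: 185·7.3 + 47·4.1 = 1543.2.
Remaining total for class 3: 2756 − 1543.2 = 1212.8.
Divide by its size: 1212.8 / 192 = 6.317... → 6.3.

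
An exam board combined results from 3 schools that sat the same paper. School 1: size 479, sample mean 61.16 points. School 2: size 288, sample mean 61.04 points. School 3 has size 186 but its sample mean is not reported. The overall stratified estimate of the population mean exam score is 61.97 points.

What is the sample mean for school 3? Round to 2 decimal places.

65.50

N = 479 + 288 + 186 = 953.
Overall total = μ·N = 61.97·953 = 59057.41.
Subtract the known strata: 479·61.16 + 288·61.04 = 46875.16.
Remaining total for school 3: 59057.41 − 46875.16 = 12182.25.
Divide by its size: 12182.25 / 186 = 65.4960... → 65.50.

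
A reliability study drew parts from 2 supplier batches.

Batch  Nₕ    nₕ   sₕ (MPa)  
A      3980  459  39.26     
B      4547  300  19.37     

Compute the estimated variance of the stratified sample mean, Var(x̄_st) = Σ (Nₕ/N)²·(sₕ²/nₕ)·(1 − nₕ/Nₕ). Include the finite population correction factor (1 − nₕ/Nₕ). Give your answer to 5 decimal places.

N = 8527. Term for each stratum: Wₕ²sₕ²/nₕ·(1−nₕ/Nₕ).
Var(x̄_st) = 0.64720889 + 0.33216409 = 0.97937298 → 0.97937.

0.97937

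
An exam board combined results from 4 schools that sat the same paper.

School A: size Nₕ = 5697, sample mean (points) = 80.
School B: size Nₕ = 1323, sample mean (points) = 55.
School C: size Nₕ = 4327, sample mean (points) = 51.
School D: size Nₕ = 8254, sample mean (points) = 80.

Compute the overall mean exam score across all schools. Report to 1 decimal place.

N = 19601; weights Wₕ = Nₕ/N = (0.2906, 0.0675, 0.2208, 0.4211).
x̄_st = Σ Wₕ·x̄ₕ = 0.2906·80 + 0.0675·55 + 0.2208·51 + 0.4211·80 ≈ 71.911...
→ 71.9.

71.9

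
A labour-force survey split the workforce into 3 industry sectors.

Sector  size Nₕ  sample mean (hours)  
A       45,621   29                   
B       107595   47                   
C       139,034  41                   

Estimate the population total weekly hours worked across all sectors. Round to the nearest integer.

Population total = Σ Nₕ·x̄ₕ (each stratum's size times its mean).
45621·29 + 107595·47 + 139034·41 = 1323009 + 5056965 + 5700394 = 12080368.

12080368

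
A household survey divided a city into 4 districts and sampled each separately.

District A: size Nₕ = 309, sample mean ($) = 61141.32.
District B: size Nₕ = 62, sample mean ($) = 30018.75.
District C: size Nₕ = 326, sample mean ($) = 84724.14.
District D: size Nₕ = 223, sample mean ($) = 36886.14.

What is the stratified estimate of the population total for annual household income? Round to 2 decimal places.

56599509.24

A: 309·61141.32 = 18892667.88
B: 62·30018.75 = 1861162.5
C: 326·84724.14 = 27620069.64
D: 223·36886.14 = 8225609.22
τ̂ = Σ Nₕx̄ₕ = 56599509.24.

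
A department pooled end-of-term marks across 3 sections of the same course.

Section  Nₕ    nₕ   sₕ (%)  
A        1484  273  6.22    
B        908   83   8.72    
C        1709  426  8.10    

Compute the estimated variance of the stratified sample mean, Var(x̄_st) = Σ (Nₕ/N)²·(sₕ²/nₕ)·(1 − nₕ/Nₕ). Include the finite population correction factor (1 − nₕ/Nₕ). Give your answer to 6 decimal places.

0.076028

N = 4101; Wₕ = Nₕ/N.
section A: (1484/4101)²·6.22²/273·(1 − 273/1484) = 0.015143164
section B: (908/4101)²·8.72²/83·(1 − 83/908) = 0.040805165
section C: (1709/4101)²·8.10²/426·(1 − 426/1709) = 0.020079349
Sum = 0.076027677 → 0.076028.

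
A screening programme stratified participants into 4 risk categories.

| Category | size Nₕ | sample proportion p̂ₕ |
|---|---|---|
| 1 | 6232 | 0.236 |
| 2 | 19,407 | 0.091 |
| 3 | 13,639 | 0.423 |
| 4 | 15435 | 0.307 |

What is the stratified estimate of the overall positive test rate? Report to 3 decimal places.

0.251

N = 6232 + 19407 + 13639 + 15435 = 54713.
Overall proportion = Σ (Nₕ/N)·p̂ₕ.
Σ Nₕp̂ₕ = 1470.752 + 1766.037 + 5769.297 + 4738.545 = 13744.631.
13744.631 / 54713 = 0.25121... → 0.251.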